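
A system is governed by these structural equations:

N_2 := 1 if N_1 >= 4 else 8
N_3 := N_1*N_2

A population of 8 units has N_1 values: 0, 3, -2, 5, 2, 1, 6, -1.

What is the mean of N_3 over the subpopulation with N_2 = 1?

5.5

Conditioning on N_2=1 selects the 2 unit(s) with N_1 ∈ {5, 6}. Their N_3 values: 5, 6. Mean = 5.5.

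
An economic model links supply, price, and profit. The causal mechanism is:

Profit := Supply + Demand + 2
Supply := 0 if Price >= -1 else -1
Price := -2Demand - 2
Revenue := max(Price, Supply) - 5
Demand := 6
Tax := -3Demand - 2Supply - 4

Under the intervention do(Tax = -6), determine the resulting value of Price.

Under do(Tax=-6), the mechanism Tax := -3Demand - 2Supply - 4 is discarded; Tax is fixed at -6.
No directed path runs from Tax to Price, so Price keeps its natural value.
Price = -2Demand - 2  [with Demand=6]  = -14

-14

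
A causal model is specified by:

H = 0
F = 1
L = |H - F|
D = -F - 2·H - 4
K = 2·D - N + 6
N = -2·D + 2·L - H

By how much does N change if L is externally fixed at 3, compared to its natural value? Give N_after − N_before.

4

Intervening sets L = 3 and removes its equation (L = |H - F|).
D = -F - 2·H - 4  [with F=1, H=0]  = -5
N = -2·D + 2·L - H  [with D=-5, L=3, H=0]  = 16
Without intervention: D = -F - 2·H - 4  [with F=1, H=0]  = -5; L = |H - F|  [with H=0, F=1]  = 1; N = -2·D + 2·L - H  [with D=-5, L=1, H=0]  = 12.
Change = 16 − 12 = 4.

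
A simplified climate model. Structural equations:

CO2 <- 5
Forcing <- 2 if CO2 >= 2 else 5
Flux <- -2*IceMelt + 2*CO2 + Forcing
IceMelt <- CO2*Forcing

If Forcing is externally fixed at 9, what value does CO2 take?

5

Under do(Forcing=9), the mechanism Forcing <- 2 if CO2 >= 2 else 5 is discarded; Forcing is fixed at 9.
CO2 is not downstream of the intervention, so its value is determined by the original equations.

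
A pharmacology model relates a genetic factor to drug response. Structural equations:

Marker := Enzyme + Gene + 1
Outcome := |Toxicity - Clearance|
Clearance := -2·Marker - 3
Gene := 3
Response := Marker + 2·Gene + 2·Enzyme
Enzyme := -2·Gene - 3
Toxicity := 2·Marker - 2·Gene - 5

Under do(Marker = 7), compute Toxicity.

3

do(Marker=7) replaces the equation Marker := Enzyme + Gene + 1 with the constant Marker = 7.
Toxicity = 2·Marker - 2·Gene - 5  [with Marker=7, Gene=3]  = 3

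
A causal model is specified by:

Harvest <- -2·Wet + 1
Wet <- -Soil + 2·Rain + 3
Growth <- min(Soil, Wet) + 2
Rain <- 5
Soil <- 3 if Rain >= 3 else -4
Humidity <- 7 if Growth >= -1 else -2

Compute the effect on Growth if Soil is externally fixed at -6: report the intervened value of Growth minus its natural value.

Under do(Soil=-6), the mechanism Soil <- 3 if Rain >= 3 else -4 is discarded; Soil is fixed at -6.
Wet = -Soil + 2·Rain + 3  [with Soil=-6, Rain=5]  = 19
Growth = min(Soil, Wet) + 2  [with Soil=-6, Wet=19]  = -4
Without intervention: Soil = 3 if Rain >= 3 else -4  [with Rain=5]  = 3; Wet = -Soil + 2·Rain + 3  [with Soil=3, Rain=5]  = 10; Growth = min(Soil, Wet) + 2  [with Soil=3, Wet=10]  = 5.
Change = -4 − 5 = -9.

-9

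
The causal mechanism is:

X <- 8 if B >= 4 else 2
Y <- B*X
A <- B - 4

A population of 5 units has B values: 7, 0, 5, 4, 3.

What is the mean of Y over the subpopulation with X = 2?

3

E[Y|X=2] averages over only the 2 units with X=2 (B = 0, 3): Y = 0, 6, mean 3.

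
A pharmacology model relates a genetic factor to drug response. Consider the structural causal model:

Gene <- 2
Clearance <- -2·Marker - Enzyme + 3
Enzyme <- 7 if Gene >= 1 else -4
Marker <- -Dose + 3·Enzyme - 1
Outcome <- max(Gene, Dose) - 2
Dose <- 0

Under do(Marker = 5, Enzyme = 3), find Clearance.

-10

The joint intervention fixes Marker = 5, Enzyme = 3, removing each variable's own equation.
Clearance = -2·Marker - Enzyme + 3  [with Marker=5, Enzyme=3]  = -10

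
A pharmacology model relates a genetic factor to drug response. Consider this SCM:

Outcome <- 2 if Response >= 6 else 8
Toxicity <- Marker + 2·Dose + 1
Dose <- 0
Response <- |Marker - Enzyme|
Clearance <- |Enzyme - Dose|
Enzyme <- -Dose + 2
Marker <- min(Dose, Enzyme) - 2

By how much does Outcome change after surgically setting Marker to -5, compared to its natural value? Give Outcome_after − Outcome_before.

-6

The intervention breaks the incoming arrows to Marker: Marker <- min(Dose, Enzyme) - 2 no longer applies, and Marker = -5.
Enzyme = -Dose + 2  [with Dose=0]  = 2
Response = |Marker - Enzyme|  [with Marker=-5, Enzyme=2]  = 7
Outcome = 2 if Response >= 6 else 8  [with Response=7]  = 2
Without intervention: Enzyme = -Dose + 2  [with Dose=0]  = 2; Marker = min(Dose, Enzyme) - 2  [with Dose=0, Enzyme=2]  = -2; Response = |Marker - Enzyme|  [with Marker=-2, Enzyme=2]  = 4; Outcome = 2 if Response >= 6 else 8  [with Response=4]  = 8.
Change = 2 − 8 = -6.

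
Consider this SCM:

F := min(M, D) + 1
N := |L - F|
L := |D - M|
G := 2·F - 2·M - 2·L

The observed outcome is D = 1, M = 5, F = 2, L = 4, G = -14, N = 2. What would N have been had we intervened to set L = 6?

Under do(L=6), the mechanism L := |D - M| is discarded; L is fixed at 6.
F = min(M, D) + 1  [with M=5, D=1]  = 2
N = |L - F|  [with L=6, F=2]  = 4

4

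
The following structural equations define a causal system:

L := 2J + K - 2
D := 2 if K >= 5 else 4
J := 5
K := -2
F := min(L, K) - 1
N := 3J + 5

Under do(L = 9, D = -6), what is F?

Setting L = 9, D = -6 by intervention discards those variables' equations.
F = min(L, K) - 1  [with L=9, K=-2]  = -3

-3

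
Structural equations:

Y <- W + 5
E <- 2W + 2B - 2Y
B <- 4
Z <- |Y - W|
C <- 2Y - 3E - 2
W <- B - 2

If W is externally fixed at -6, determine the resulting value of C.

2

Under do(W=-6), the mechanism W <- B - 2 is discarded; W is fixed at -6.
Y = W + 5  [with W=-6]  = -1
E = 2W + 2B - 2Y  [with W=-6, B=4, Y=-1]  = -2
C = 2Y - 3E - 2  [with Y=-1, E=-2]  = 2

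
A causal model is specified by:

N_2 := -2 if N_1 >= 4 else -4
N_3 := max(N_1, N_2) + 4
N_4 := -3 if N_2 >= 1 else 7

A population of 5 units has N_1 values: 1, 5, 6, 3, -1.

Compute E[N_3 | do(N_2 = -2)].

6.8

The intervention sets N_2=-2 in all 5 units regardless of N_1. Recomputing N_3 per unit gives 5, 9, 10, 7, 3; average 6.8.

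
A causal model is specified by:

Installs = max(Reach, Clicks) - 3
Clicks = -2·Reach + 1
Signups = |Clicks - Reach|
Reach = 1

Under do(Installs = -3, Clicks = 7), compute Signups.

The joint intervention fixes Installs = -3, Clicks = 7, removing each variable's own equation.
Signups = |Clicks - Reach|  [with Clicks=7, Reach=1]  = 6

6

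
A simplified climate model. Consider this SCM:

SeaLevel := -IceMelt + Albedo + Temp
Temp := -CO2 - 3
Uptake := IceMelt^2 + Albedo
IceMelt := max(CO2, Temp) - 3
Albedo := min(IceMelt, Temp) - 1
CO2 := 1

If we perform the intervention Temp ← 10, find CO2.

1

Under do(Temp=10), the mechanism Temp := -CO2 - 3 is discarded; Temp is fixed at 10.
CO2 is not downstream of the intervention, so its value is determined by the original equations.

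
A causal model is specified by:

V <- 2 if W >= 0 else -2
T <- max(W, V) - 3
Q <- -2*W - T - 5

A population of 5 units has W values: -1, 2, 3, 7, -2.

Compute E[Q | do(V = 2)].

Every unit gets V=2 under the intervention. Q values become -2, -8, -11, -23, 0; E[Q|do(V=2)] = -8.8.

-8.8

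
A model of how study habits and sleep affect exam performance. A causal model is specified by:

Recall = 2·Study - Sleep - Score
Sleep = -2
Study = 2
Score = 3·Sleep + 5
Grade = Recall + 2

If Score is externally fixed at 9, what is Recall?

-3

The intervention breaks the incoming arrows to Score: Score = 3·Sleep + 5 no longer applies, and Score = 9.
Recall = 2·Study - Sleep - Score  [with Study=2, Sleep=-2, Score=9]  = -3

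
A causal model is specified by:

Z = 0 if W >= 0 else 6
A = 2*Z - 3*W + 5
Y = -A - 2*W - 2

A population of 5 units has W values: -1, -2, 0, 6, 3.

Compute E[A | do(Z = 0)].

Under do(Z=0), Z's equation is replaced by Z=0 for every unit. Per-unit A: 8, 11, 5, -13, -4. Mean = 1.4.

1.4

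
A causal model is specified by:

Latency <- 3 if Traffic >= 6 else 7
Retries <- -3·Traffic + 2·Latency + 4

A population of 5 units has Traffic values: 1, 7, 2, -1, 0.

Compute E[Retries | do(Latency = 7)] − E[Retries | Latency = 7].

Every unit gets Latency=7 under the intervention. Retries values become 15, -3, 12, 21, 18; E[Retries|do(Latency=7)] = 12.6.
E[Retries|Latency=7] averages over only the 4 units with Latency=7 (Traffic = 1, 2, -1, 0): Retries = 15, 12, 21, 18, mean 16.5.
Difference = 12.6 − 16.5 = -3.9.

-3.9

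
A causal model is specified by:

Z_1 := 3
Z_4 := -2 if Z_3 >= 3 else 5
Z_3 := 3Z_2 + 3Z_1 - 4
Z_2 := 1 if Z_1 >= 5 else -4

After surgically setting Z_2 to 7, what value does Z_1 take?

Under do(Z_2=7), the mechanism Z_2 := 1 if Z_1 >= 5 else -4 is discarded; Z_2 is fixed at 7.
Z_1 is not downstream of the intervention, so its value is determined by the original equations.

3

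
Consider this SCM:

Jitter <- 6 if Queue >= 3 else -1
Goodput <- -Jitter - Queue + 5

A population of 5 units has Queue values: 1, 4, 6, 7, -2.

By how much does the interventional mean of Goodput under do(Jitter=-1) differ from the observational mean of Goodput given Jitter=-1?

Every unit gets Jitter=-1 under the intervention. Goodput values become 5, 2, 0, -1, 8; E[Goodput|do(Jitter=-1)] = 2.8.
E[Goodput|Jitter=-1] averages over only the 2 units with Jitter=-1 (Queue = 1, -2): Goodput = 5, 8, mean 6.5.
Difference = 2.8 − 6.5 = -3.7.

-3.7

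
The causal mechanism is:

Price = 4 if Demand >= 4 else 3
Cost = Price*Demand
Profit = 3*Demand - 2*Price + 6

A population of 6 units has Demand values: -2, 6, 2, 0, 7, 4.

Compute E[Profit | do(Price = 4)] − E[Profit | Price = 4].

-8.5

Every unit gets Price=4 under the intervention. Profit values become -8, 16, 4, -2, 19, 10; E[Profit|do(Price=4)] = 6.5.
Observing Price=4 restricts to units where Price's equation naturally yields 4: Demand ∈ {6, 7, 4}. In that subpopulation Profit = 16, 19, 10, mean 15.
Difference = 6.5 − 15 = -8.5.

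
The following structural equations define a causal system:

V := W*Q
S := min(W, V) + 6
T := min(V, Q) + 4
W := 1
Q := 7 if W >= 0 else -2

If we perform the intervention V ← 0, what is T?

4

do(V=0) replaces the equation V := W*Q with the constant V = 0.
Q = 7 if W >= 0 else -2  [with W=1]  = 7
T = min(V, Q) + 4  [with V=0, Q=7]  = 4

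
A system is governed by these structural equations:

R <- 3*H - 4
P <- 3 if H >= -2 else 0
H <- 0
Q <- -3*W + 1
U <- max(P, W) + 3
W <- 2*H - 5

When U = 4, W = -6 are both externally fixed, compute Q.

The joint intervention fixes U = 4, W = -6, removing each variable's own equation.
Q = -3*W + 1  [with W=-6]  = 19

19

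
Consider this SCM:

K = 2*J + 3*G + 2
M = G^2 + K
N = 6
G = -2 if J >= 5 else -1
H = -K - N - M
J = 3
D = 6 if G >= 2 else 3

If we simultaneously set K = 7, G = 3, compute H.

The joint intervention fixes K = 7, G = 3, removing each variable's own equation.
M = G^2 + K  [with G=3, K=7]  = 16
H = -K - N - M  [with K=7, N=6, M=16]  = -29

-29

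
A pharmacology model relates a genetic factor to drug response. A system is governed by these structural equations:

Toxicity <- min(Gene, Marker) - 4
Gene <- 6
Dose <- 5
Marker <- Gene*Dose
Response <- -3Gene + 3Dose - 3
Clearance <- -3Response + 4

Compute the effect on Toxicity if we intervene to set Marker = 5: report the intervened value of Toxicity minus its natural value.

do(Marker=5) replaces the equation Marker <- Gene*Dose with the constant Marker = 5.
Toxicity = min(Gene, Marker) - 4  [with Gene=6, Marker=5]  = 1
Without intervention: Marker = Gene*Dose  [with Gene=6, Dose=5]  = 30; Toxicity = min(Gene, Marker) - 4  [with Gene=6, Marker=30]  = 2.
Change = 1 − 2 = -1.

-1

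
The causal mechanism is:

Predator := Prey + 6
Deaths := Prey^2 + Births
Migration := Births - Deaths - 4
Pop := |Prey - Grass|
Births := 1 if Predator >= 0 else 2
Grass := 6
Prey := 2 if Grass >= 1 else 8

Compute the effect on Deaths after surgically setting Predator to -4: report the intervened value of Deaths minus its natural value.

1

do(Predator=-4) replaces the equation Predator := Prey + 6 with the constant Predator = -4.
Prey = 2 if Grass >= 1 else 8  [with Grass=6]  = 2
Births = 1 if Predator >= 0 else 2  [with Predator=-4]  = 2
Deaths = Prey^2 + Births  [with Prey=2, Births=2]  = 6
Without intervention: Prey = 2 if Grass >= 1 else 8  [with Grass=6]  = 2; Predator = Prey + 6  [with Prey=2]  = 8; Births = 1 if Predator >= 0 else 2  [with Predator=8]  = 1; Deaths = Prey^2 + Births  [with Prey=2, Births=1]  = 5.
Change = 6 − 5 = 1.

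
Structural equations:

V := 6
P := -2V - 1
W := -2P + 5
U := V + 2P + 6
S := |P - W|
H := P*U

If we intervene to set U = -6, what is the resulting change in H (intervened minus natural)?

Under do(U=-6), the mechanism U := V + 2P + 6 is discarded; U is fixed at -6.
P = -2V - 1  [with V=6]  = -13
H = P*U  [with P=-13, U=-6]  = 78
Without intervention: P = -2V - 1  [with V=6]  = -13; U = V + 2P + 6  [with V=6, P=-13]  = -14; H = P*U  [with P=-13, U=-14]  = 182.
Change = 78 − 182 = -104.

-104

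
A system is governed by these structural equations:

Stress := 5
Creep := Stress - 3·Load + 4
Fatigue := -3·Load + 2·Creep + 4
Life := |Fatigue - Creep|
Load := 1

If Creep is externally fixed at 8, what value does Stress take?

5

Under do(Creep=8), the mechanism Creep := Stress - 3·Load + 4 is discarded; Creep is fixed at 8.
Since Stress is not a descendant of the intervened variable, it is unaffected.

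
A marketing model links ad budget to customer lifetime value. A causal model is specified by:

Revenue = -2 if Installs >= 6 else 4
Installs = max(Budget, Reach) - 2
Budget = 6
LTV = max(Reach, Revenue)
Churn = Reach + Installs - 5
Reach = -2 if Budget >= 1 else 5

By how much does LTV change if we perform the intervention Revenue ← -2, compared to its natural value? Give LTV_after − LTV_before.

-6

The intervention breaks the incoming arrows to Revenue: Revenue = -2 if Installs >= 6 else 4 no longer applies, and Revenue = -2.
Reach = -2 if Budget >= 1 else 5  [with Budget=6]  = -2
LTV = max(Reach, Revenue)  [with Reach=-2, Revenue=-2]  = -2
Without intervention: Reach = -2 if Budget >= 1 else 5  [with Budget=6]  = -2; Installs = max(Budget, Reach) - 2  [with Budget=6, Reach=-2]  = 4; Revenue = -2 if Installs >= 6 else 4  [with Installs=4]  = 4; LTV = max(Reach, Revenue)  [with Reach=-2, Revenue=4]  = 4.
Change = -2 − 4 = -6.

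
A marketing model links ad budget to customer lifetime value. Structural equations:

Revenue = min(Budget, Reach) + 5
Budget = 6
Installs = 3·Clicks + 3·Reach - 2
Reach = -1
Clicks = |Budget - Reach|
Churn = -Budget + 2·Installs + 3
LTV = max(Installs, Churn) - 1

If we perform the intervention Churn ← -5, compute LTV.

15

Under do(Churn=-5), the mechanism Churn = -Budget + 2·Installs + 3 is discarded; Churn is fixed at -5.
Clicks = |Budget - Reach|  [with Budget=6, Reach=-1]  = 7
Installs = 3·Clicks + 3·Reach - 2  [with Clicks=7, Reach=-1]  = 16
LTV = max(Installs, Churn) - 1  [with Installs=16, Churn=-5]  = 15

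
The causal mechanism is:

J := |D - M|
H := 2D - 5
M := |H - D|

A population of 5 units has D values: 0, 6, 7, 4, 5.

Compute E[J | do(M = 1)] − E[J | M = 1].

-0.2

Every unit gets M=1 under the intervention. J values become 1, 5, 6, 3, 4; E[J|do(M=1)] = 3.8.
E[J|M=1] averages over only the 2 units with M=1 (D = 6, 4): J = 5, 3, mean 4.
Difference = 3.8 − 4 = -0.2.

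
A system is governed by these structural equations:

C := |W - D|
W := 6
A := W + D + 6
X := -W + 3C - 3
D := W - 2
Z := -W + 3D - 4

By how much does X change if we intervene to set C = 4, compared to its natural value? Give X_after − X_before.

Under do(C=4), the mechanism C := |W - D| is discarded; C is fixed at 4.
X = -W + 3C - 3  [with W=6, C=4]  = 3
Without intervention: D = W - 2  [with W=6]  = 4; C = |W - D|  [with W=6, D=4]  = 2; X = -W + 3C - 3  [with W=6, C=2]  = -3.
Change = 3 − (-3) = 6.

6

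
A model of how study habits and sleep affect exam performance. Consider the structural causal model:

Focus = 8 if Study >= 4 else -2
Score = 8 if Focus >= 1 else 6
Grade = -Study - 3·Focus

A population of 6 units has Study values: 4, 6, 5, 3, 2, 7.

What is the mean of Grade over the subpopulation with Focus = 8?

Conditioning on Focus=8 selects the 4 unit(s) with Study ∈ {4, 6, 5, 7}. Their Grade values: -28, -30, -29, -31. Mean = -29.5.

-29.5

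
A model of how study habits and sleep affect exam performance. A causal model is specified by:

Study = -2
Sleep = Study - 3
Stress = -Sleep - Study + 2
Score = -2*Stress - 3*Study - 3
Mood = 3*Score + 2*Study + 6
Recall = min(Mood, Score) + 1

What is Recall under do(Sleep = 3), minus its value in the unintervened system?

44

Under do(Sleep=3), the mechanism Sleep = Study - 3 is discarded; Sleep is fixed at 3.
Stress = -Sleep - Study + 2  [with Sleep=3, Study=-2]  = 1
Score = -2*Stress - 3*Study - 3  [with Stress=1, Study=-2]  = 1
Mood = 3*Score + 2*Study + 6  [with Score=1, Study=-2]  = 5
Recall = min(Mood, Score) + 1  [with Mood=5, Score=1]  = 2
Without intervention: Sleep = Study - 3  [with Study=-2]  = -5; Stress = -Sleep - Study + 2  [with Sleep=-5, Study=-2]  = 9; Score = -2*Stress - 3*Study - 3  [with Stress=9, Study=-2]  = -15; Mood = 3*Score + 2*Study + 6  [with Score=-15, Study=-2]  = -43; Recall = min(Mood, Score) + 1  [with Mood=-43, Score=-15]  = -42.
Change = 2 − (-42) = 44.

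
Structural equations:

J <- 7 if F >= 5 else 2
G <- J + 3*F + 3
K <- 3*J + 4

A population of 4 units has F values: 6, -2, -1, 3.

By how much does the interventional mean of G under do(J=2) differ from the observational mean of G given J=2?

Under do(J=2), J's equation is replaced by J=2 for every unit. Per-unit G: 23, -1, 2, 14. Mean = 9.5.
Observing J=2 restricts to units where J's equation naturally yields 2: F ∈ {-2, -1, 3}. In that subpopulation G = -1, 2, 14, mean 5.
Difference = 9.5 − 5 = 4.5.

4.5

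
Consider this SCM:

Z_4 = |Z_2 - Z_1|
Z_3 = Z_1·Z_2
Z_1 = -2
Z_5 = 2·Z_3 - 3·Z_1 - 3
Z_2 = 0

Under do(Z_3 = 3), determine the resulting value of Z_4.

2

The intervention breaks the incoming arrows to Z_3: Z_3 = Z_1·Z_2 no longer applies, and Z_3 = 3.
Z_4 is not downstream of the intervention, so its value is determined by the original equations.
Z_4 = |Z_2 - Z_1|  [with Z_2=0, Z_1=-2]  = 2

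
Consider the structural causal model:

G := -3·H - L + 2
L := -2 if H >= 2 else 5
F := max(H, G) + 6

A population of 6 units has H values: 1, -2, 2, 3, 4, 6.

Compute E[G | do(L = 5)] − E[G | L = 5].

-8.5

do(L=5) breaks L's dependence on H. With L=5 fixed, G across the units is -6, 3, -9, -12, -15, -21, mean -10.
Conditioning on L=5 selects the 2 unit(s) with H ∈ {1, -2}. Their G values: -6, 3. Mean = -1.5.
Difference = -10 − (-1.5) = -8.5.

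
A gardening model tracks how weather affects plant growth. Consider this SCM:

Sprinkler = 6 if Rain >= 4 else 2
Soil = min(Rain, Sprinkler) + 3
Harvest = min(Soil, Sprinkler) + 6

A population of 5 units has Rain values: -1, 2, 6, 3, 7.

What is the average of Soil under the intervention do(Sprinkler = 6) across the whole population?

6.2

The intervention sets Sprinkler=6 in all 5 units regardless of Rain. Recomputing Soil per unit gives 2, 5, 9, 6, 9; average 6.2.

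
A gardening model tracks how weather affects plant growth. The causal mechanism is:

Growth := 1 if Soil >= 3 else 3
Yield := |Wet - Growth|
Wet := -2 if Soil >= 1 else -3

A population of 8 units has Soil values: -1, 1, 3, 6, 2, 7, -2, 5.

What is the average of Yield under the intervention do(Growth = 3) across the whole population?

5.25

The intervention sets Growth=3 in all 8 units regardless of Soil. Recomputing Yield per unit gives 6, 5, 5, 5, 5, 5, 6, 5; average 5.25.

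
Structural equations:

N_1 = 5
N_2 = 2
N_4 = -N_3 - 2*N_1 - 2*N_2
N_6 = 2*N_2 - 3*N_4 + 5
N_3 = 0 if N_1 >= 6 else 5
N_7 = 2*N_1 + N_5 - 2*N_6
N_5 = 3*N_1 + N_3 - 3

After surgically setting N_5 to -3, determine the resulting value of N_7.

-125

Under do(N_5=-3), the mechanism N_5 = 3*N_1 + N_3 - 3 is discarded; N_5 is fixed at -3.
N_3 = 0 if N_1 >= 6 else 5  [with N_1=5]  = 5
N_4 = -N_3 - 2*N_1 - 2*N_2  [with N_3=5, N_1=5, N_2=2]  = -19
N_6 = 2*N_2 - 3*N_4 + 5  [with N_2=2, N_4=-19]  = 66
N_7 = 2*N_1 + N_5 - 2*N_6  [with N_1=5, N_5=-3, N_6=66]  = -125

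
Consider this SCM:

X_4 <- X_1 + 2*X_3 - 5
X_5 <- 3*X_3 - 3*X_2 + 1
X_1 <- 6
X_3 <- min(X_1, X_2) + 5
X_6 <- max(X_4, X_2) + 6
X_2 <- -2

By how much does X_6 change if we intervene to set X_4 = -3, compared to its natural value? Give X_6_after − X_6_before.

-9

Under do(X_4=-3), the mechanism X_4 <- X_1 + 2*X_3 - 5 is discarded; X_4 is fixed at -3.
X_6 = max(X_4, X_2) + 6  [with X_4=-3, X_2=-2]  = 4
Without intervention: X_3 = min(X_1, X_2) + 5  [with X_1=6, X_2=-2]  = 3; X_4 = X_1 + 2*X_3 - 5  [with X_1=6, X_3=3]  = 7; X_6 = max(X_4, X_2) + 6  [with X_4=7, X_2=-2]  = 13.
Change = 4 − 13 = -9.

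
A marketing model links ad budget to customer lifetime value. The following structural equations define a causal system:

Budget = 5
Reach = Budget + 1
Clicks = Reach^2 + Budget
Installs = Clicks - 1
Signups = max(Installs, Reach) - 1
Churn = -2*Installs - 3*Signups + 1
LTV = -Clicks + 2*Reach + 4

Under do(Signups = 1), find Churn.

-82

The intervention breaks the incoming arrows to Signups: Signups = max(Installs, Reach) - 1 no longer applies, and Signups = 1.
Reach = Budget + 1  [with Budget=5]  = 6
Clicks = Reach^2 + Budget  [with Reach=6, Budget=5]  = 41
Installs = Clicks - 1  [with Clicks=41]  = 40
Churn = -2*Installs - 3*Signups + 1  [with Installs=40, Signups=1]  = -82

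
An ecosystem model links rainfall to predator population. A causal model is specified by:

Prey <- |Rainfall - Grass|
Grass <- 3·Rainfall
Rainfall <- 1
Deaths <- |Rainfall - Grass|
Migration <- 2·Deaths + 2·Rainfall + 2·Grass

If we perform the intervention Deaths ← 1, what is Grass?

3

The intervention breaks the incoming arrows to Deaths: Deaths <- |Rainfall - Grass| no longer applies, and Deaths = 1.
Since Grass is not a descendant of the intervened variable, it is unaffected.
Grass = 3·Rainfall  [with Rainfall=1]  = 3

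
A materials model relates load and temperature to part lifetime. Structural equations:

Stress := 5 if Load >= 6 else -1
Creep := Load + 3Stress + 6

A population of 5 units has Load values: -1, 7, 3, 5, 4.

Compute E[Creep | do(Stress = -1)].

Every unit gets Stress=-1 under the intervention. Creep values become 2, 10, 6, 8, 7; E[Creep|do(Stress=-1)] = 6.6.

6.6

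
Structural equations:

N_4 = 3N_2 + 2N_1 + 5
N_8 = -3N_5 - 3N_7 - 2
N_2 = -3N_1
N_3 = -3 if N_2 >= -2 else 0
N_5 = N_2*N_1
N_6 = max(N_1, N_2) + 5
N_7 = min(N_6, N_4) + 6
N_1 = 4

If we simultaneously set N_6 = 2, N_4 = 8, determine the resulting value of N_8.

Under do(N_6 = 2, N_4 = 8), each intervened variable's structural equation is replaced by its fixed value.
N_2 = -3N_1  [with N_1=4]  = -12
N_5 = N_2*N_1  [with N_2=-12, N_1=4]  = -48
N_7 = min(N_6, N_4) + 6  [with N_6=2, N_4=8]  = 8
N_8 = -3N_5 - 3N_7 - 2  [with N_5=-48, N_7=8]  = 118

118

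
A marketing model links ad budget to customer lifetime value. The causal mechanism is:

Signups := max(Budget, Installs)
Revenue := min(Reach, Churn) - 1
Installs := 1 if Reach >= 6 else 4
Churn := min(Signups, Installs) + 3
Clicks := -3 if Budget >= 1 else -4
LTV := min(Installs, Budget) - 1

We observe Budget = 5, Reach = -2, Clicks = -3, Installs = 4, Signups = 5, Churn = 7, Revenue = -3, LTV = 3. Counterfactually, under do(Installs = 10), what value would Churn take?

13

Under do(Installs=10), the mechanism Installs := 1 if Reach >= 6 else 4 is discarded; Installs is fixed at 10.
Signups = max(Budget, Installs)  [with Budget=5, Installs=10]  = 10
Churn = min(Signups, Installs) + 3  [with Signups=10, Installs=10]  = 13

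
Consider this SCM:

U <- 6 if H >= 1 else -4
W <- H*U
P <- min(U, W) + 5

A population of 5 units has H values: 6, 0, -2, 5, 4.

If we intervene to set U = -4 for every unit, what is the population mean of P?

-8.6

The intervention sets U=-4 in all 5 units regardless of H. Recomputing P per unit gives -19, 1, 1, -15, -11; average -8.6.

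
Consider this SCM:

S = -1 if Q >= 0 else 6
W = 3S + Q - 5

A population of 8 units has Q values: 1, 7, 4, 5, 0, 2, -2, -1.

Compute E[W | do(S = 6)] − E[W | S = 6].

3.5

The intervention sets S=6 in all 8 units regardless of Q. Recomputing W per unit gives 14, 20, 17, 18, 13, 15, 11, 12; average 15.
E[W|S=6] averages over only the 2 units with S=6 (Q = -2, -1): W = 11, 12, mean 11.5.
Difference = 15 − 11.5 = 3.5.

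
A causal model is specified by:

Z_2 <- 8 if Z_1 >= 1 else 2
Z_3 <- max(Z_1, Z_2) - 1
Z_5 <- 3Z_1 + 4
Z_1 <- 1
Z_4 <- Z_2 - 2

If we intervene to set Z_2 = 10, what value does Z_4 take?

Under do(Z_2=10), the mechanism Z_2 <- 8 if Z_1 >= 1 else 2 is discarded; Z_2 is fixed at 10.
Z_4 = Z_2 - 2  [with Z_2=10]  = 8

8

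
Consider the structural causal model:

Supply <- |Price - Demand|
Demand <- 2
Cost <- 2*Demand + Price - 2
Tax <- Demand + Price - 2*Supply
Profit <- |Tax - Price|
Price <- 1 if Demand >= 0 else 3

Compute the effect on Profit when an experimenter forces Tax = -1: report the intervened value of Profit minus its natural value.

The intervention breaks the incoming arrows to Tax: Tax <- Demand + Price - 2*Supply no longer applies, and Tax = -1.
Price = 1 if Demand >= 0 else 3  [with Demand=2]  = 1
Profit = |Tax - Price|  [with Tax=-1, Price=1]  = 2
Without intervention: Price = 1 if Demand >= 0 else 3  [with Demand=2]  = 1; Supply = |Price - Demand|  [with Price=1, Demand=2]  = 1; Tax = Demand + Price - 2*Supply  [with Demand=2, Price=1, Supply=1]  = 1; Profit = |Tax - Price|  [with Tax=1, Price=1]  = 0.
Change = 2 − 0 = 2.

2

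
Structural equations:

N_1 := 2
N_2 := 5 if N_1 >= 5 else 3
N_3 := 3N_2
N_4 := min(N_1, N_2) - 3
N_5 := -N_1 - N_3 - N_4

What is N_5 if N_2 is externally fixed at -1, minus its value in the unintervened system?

do(N_2=-1) replaces the equation N_2 := 5 if N_1 >= 5 else 3 with the constant N_2 = -1.
N_3 = 3N_2  [with N_2=-1]  = -3
N_4 = min(N_1, N_2) - 3  [with N_1=2, N_2=-1]  = -4
N_5 = -N_1 - N_3 - N_4  [with N_1=2, N_3=-3, N_4=-4]  = 5
Without intervention: N_2 = 5 if N_1 >= 5 else 3  [with N_1=2]  = 3; N_3 = 3N_2  [with N_2=3]  = 9; N_4 = min(N_1, N_2) - 3  [with N_1=2, N_2=3]  = -1; N_5 = -N_1 - N_3 - N_4  [with N_1=2, N_3=9, N_4=-1]  = -10.
Change = 5 − (-10) = 15.

15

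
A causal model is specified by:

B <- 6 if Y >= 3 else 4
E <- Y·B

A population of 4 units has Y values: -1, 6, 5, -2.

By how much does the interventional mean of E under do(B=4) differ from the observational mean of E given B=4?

Under do(B=4), B's equation is replaced by B=4 for every unit. Per-unit E: -4, 24, 20, -8. Mean = 8.
Conditioning on B=4 selects the 2 unit(s) with Y ∈ {-1, -2}. Their E values: -4, -8. Mean = -6.
Difference = 8 − (-6) = 14.

14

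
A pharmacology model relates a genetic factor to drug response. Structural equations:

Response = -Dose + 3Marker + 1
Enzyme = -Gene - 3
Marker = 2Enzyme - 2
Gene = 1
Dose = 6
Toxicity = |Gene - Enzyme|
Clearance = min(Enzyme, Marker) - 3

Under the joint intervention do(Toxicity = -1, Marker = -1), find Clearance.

Under do(Toxicity = -1, Marker = -1), each intervened variable's structural equation is replaced by its fixed value.
Enzyme = -Gene - 3  [with Gene=1]  = -4
Clearance = min(Enzyme, Marker) - 3  [with Enzyme=-4, Marker=-1]  = -7

-7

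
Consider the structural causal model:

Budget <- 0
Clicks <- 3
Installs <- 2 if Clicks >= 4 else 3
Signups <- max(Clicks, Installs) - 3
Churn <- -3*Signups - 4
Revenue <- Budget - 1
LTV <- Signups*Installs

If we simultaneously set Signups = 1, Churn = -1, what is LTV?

3

Under do(Signups = 1, Churn = -1), each intervened variable's structural equation is replaced by its fixed value.
Installs = 2 if Clicks >= 4 else 3  [with Clicks=3]  = 3
LTV = Signups*Installs  [with Signups=1, Installs=3]  = 3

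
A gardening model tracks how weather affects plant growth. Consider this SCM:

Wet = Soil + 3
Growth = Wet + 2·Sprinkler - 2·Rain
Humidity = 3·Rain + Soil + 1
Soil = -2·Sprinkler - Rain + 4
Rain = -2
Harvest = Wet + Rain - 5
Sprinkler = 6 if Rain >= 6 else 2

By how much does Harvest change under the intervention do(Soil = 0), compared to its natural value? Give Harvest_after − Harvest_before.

The intervention breaks the incoming arrows to Soil: Soil = -2·Sprinkler - Rain + 4 no longer applies, and Soil = 0.
Wet = Soil + 3  [with Soil=0]  = 3
Harvest = Wet + Rain - 5  [with Wet=3, Rain=-2]  = -4
Without intervention: Sprinkler = 6 if Rain >= 6 else 2  [with Rain=-2]  = 2; Soil = -2·Sprinkler - Rain + 4  [with Sprinkler=2, Rain=-2]  = 2; Wet = Soil + 3  [with Soil=2]  = 5; Harvest = Wet + Rain - 5  [with Wet=5, Rain=-2]  = -2.
Change = -4 − (-2) = -2.

-2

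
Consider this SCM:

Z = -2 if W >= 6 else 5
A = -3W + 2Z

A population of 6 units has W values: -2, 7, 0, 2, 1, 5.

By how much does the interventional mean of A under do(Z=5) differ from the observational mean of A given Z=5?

-2.9

Every unit gets Z=5 under the intervention. A values become 16, -11, 10, 4, 7, -5; E[A|do(Z=5)] = 3.5.
Observing Z=5 restricts to units where Z's equation naturally yields 5: W ∈ {-2, 0, 2, 1, 5}. In that subpopulation A = 16, 10, 4, 7, -5, mean 6.4.
Difference = 3.5 − 6.4 = -2.9.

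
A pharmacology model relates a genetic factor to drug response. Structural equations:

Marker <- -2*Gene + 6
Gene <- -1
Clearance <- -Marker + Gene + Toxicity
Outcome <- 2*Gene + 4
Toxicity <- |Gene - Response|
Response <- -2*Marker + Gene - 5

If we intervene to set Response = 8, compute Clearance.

do(Response=8) replaces the equation Response <- -2*Marker + Gene - 5 with the constant Response = 8.
Marker = -2*Gene + 6  [with Gene=-1]  = 8
Toxicity = |Gene - Response|  [with Gene=-1, Response=8]  = 9
Clearance = -Marker + Gene + Toxicity  [with Marker=8, Gene=-1, Toxicity=9]  = 0

0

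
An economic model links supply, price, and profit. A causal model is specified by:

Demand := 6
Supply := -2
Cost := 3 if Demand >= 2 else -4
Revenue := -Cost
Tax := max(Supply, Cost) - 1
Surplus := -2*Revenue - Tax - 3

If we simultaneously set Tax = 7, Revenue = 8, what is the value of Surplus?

Setting Tax = 7, Revenue = 8 by intervention discards those variables' equations.
Surplus = -2*Revenue - Tax - 3  [with Revenue=8, Tax=7]  = -26

-26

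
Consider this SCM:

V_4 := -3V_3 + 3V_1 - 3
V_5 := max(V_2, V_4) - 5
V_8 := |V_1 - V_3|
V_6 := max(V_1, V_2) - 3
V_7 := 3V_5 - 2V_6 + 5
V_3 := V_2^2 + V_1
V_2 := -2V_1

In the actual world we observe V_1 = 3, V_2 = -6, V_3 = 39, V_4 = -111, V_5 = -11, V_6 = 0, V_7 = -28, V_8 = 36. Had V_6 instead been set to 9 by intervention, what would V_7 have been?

Intervening sets V_6 = 9 and removes its equation (V_6 := max(V_1, V_2) - 3).
V_2 = -2V_1  [with V_1=3]  = -6
V_3 = V_2^2 + V_1  [with V_2=-6, V_1=3]  = 39
V_4 = -3V_3 + 3V_1 - 3  [with V_3=39, V_1=3]  = -111
V_5 = max(V_2, V_4) - 5  [with V_2=-6, V_4=-111]  = -11
V_7 = 3V_5 - 2V_6 + 5  [with V_5=-11, V_6=9]  = -46

-46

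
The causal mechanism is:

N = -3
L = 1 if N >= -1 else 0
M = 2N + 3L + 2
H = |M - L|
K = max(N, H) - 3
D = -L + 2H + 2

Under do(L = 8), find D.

Under do(L=8), the mechanism L = 1 if N >= -1 else 0 is discarded; L is fixed at 8.
M = 2N + 3L + 2  [with N=-3, L=8]  = 20
H = |M - L|  [with M=20, L=8]  = 12
D = -L + 2H + 2  [with L=8, H=12]  = 18

18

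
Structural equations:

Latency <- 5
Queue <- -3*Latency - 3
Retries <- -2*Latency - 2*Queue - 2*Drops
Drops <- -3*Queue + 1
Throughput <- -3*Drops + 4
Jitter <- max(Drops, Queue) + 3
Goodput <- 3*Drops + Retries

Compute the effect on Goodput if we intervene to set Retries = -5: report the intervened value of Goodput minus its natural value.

The intervention breaks the incoming arrows to Retries: Retries <- -2*Latency - 2*Queue - 2*Drops no longer applies, and Retries = -5.
Queue = -3*Latency - 3  [with Latency=5]  = -18
Drops = -3*Queue + 1  [with Queue=-18]  = 55
Goodput = 3*Drops + Retries  [with Drops=55, Retries=-5]  = 160
Without intervention: Queue = -3*Latency - 3  [with Latency=5]  = -18; Drops = -3*Queue + 1  [with Queue=-18]  = 55; Retries = -2*Latency - 2*Queue - 2*Drops  [with Latency=5, Queue=-18, Drops=55]  = -84; Goodput = 3*Drops + Retries  [with Drops=55, Retries=-84]  = 81.
Change = 160 − 81 = 79.

79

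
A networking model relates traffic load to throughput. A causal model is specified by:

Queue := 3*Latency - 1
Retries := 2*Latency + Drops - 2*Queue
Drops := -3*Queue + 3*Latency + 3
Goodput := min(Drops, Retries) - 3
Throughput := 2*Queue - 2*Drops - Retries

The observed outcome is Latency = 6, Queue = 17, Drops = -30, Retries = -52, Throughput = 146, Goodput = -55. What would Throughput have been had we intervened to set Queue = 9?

do(Queue=9) replaces the equation Queue := 3*Latency - 1 with the constant Queue = 9.
Drops = -3*Queue + 3*Latency + 3  [with Queue=9, Latency=6]  = -6
Retries = 2*Latency + Drops - 2*Queue  [with Latency=6, Drops=-6, Queue=9]  = -12
Throughput = 2*Queue - 2*Drops - Retries  [with Queue=9, Drops=-6, Retries=-12]  = 42

42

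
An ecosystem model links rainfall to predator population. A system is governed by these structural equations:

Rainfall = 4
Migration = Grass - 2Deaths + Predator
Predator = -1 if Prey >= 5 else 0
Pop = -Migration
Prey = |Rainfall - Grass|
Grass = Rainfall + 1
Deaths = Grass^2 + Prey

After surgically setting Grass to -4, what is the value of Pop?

Under do(Grass=-4), the mechanism Grass = Rainfall + 1 is discarded; Grass is fixed at -4.
Prey = |Rainfall - Grass|  [with Rainfall=4, Grass=-4]  = 8
Predator = -1 if Prey >= 5 else 0  [with Prey=8]  = -1
Deaths = Grass^2 + Prey  [with Grass=-4, Prey=8]  = 24
Migration = Grass - 2Deaths + Predator  [with Grass=-4, Deaths=24, Predator=-1]  = -53
Pop = -Migration  [with Migration=-53]  = 53

53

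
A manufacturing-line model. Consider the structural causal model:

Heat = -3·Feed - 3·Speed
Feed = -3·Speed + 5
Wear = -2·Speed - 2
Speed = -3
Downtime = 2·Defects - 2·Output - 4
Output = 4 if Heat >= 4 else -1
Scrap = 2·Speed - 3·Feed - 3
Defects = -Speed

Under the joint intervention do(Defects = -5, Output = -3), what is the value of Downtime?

Under do(Defects = -5, Output = -3), each intervened variable's structural equation is replaced by its fixed value.
Downtime = 2·Defects - 2·Output - 4  [with Defects=-5, Output=-3]  = -8

-8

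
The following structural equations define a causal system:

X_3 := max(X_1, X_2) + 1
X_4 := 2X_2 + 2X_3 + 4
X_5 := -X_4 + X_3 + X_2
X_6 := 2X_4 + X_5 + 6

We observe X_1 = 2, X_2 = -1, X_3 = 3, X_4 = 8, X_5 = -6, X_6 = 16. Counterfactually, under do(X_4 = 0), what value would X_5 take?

Intervening sets X_4 = 0 and removes its equation (X_4 := 2X_2 + 2X_3 + 4).
X_3 = max(X_1, X_2) + 1  [with X_1=2, X_2=-1]  = 3
X_5 = -X_4 + X_3 + X_2  [with X_4=0, X_3=3, X_2=-1]  = 2

2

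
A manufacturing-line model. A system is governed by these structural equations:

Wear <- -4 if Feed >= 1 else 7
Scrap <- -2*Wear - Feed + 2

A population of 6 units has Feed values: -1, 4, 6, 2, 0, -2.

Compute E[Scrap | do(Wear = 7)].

The intervention sets Wear=7 in all 6 units regardless of Feed. Recomputing Scrap per unit gives -11, -16, -18, -14, -12, -10; average -13.5.

-13.5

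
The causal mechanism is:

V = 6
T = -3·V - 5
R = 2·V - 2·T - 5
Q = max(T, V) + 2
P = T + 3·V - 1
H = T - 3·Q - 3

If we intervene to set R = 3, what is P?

do(R=3) replaces the equation R = 2·V - 2·T - 5 with the constant R = 3.
P is not downstream of the intervention, so its value is determined by the original equations.
T = -3·V - 5  [with V=6]  = -23
P = T + 3·V - 1  [with T=-23, V=6]  = -6

-6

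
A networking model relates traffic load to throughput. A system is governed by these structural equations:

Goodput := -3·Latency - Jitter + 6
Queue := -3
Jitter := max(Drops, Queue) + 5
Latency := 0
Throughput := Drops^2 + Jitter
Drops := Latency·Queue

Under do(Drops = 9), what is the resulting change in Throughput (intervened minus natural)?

do(Drops=9) replaces the equation Drops := Latency·Queue with the constant Drops = 9.
Jitter = max(Drops, Queue) + 5  [with Drops=9, Queue=-3]  = 14
Throughput = Drops^2 + Jitter  [with Drops=9, Jitter=14]  = 95
Without intervention: Drops = Latency·Queue  [with Latency=0, Queue=-3]  = 0; Jitter = max(Drops, Queue) + 5  [with Drops=0, Queue=-3]  = 5; Throughput = Drops^2 + Jitter  [with Drops=0, Jitter=5]  = 5.
Change = 95 − 5 = 90.

90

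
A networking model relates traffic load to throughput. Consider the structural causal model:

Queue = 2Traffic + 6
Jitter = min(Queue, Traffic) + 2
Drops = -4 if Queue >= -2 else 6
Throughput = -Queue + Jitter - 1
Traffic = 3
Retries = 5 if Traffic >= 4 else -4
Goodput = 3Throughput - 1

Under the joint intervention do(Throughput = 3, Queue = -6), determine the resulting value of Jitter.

-4

The joint intervention fixes Throughput = 3, Queue = -6, removing each variable's own equation.
Jitter = min(Queue, Traffic) + 2  [with Queue=-6, Traffic=3]  = -4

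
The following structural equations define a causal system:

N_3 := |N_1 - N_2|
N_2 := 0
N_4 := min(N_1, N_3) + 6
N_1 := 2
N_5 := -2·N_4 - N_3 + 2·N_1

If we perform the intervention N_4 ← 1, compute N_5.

Intervening sets N_4 = 1 and removes its equation (N_4 := min(N_1, N_3) + 6).
N_3 = |N_1 - N_2|  [with N_1=2, N_2=0]  = 2
N_5 = -2·N_4 - N_3 + 2·N_1  [with N_4=1, N_3=2, N_1=2]  = 0

0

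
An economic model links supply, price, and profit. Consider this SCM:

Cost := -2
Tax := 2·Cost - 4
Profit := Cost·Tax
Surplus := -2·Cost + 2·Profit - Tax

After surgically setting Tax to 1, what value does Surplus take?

-1

Under do(Tax=1), the mechanism Tax := 2·Cost - 4 is discarded; Tax is fixed at 1.
Profit = Cost·Tax  [with Cost=-2, Tax=1]  = -2
Surplus = -2·Cost + 2·Profit - Tax  [with Cost=-2, Profit=-2, Tax=1]  = -1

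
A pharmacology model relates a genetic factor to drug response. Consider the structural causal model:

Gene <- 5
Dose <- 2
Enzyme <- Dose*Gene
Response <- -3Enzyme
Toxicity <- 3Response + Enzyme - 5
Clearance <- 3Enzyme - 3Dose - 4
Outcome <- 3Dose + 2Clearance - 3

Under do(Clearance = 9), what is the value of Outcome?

21

Intervening sets Clearance = 9 and removes its equation (Clearance <- 3Enzyme - 3Dose - 4).
Outcome = 3Dose + 2Clearance - 3  [with Dose=2, Clearance=9]  = 21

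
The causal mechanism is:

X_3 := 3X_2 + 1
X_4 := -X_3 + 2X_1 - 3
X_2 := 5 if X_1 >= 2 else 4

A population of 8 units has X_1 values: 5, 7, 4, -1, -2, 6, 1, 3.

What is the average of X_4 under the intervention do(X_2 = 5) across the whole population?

-13.25

The intervention sets X_2=5 in all 8 units regardless of X_1. Recomputing X_4 per unit gives -9, -5, -11, -21, -23, -7, -17, -13; average -13.25.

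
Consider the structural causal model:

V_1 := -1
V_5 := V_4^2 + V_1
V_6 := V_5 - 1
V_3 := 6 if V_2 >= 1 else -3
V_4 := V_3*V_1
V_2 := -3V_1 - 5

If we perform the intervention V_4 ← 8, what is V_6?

Under do(V_4=8), the mechanism V_4 := V_3*V_1 is discarded; V_4 is fixed at 8.
V_5 = V_4^2 + V_1  [with V_4=8, V_1=-1]  = 63
V_6 = V_5 - 1  [with V_5=63]  = 62

62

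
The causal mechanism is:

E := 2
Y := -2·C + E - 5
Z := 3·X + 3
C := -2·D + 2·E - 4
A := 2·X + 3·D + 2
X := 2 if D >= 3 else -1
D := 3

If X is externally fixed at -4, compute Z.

The intervention breaks the incoming arrows to X: X := 2 if D >= 3 else -1 no longer applies, and X = -4.
Z = 3·X + 3  [with X=-4]  = -9

-9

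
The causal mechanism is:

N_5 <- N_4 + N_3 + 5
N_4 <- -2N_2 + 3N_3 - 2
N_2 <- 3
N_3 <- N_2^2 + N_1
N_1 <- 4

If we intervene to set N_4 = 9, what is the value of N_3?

Under do(N_4=9), the mechanism N_4 <- -2N_2 + 3N_3 - 2 is discarded; N_4 is fixed at 9.
Since N_3 is not a descendant of the intervened variable, it is unaffected.
N_3 = N_2^2 + N_1  [with N_2=3, N_1=4]  = 13

13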